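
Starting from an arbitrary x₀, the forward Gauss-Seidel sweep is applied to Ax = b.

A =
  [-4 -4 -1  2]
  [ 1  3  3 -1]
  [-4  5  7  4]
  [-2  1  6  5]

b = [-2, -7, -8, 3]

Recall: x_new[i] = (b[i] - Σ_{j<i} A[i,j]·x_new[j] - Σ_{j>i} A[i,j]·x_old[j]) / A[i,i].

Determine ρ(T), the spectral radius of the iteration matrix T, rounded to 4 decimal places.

1.6076

Diagonal D = diag(-4, 3, 7, 5); L, U strict lower/upper.
GS T = -(D+L)⁻¹U: row 0 first, T[0,2] = -(-1)/(-4) = -0.2500; later rows by forward substitution.
  T[0,:] = [+0.0000, -1.0000, -0.2500, +0.5000]
  T[1,:] = [+0.0000, +0.3333, -0.9167, +0.1667]
  T[2,:] = [+0.0000, -0.8095, +0.5119, -0.4048]
  T[3,:] = [+0.0000, +0.5048, -0.5310, +0.6524]
|roots of det(T-λI)|: 1.6076, 0.4361, 0.3260, 0.0000.
ρ = 1.6076; 1.6076 > 1: divergent.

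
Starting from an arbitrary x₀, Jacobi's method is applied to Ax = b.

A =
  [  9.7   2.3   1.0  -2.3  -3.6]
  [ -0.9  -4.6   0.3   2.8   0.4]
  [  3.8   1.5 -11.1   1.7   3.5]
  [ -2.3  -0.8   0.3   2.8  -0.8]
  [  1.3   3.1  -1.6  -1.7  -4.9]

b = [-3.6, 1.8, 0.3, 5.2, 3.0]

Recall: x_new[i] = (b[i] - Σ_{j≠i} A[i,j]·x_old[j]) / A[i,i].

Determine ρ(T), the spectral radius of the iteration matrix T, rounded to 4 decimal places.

0.8790

Write A = D+L+U with D = diag(9.7, -4.6, -11.1, 2.8, -4.9).
Jacobi T = -D⁻¹(L+U): T[2,0] = -(3.8)/(-11.1) = +0.3423; T[2,2] = 0.
  T[0,:] = [+0.0000  -0.2371  -0.1031  +0.2371  +0.3711]
  T[1,:] = [-0.1957  +0.0000  +0.0652  +0.6087  +0.0870]
  T[2,:] = [+0.3423  +0.1351  +0.0000  +0.1532  +0.3153]
  T[3,:] = [+0.8214  +0.2857  -0.1071  +0.0000  +0.2857]
  T[4,:] = [+0.2653  +0.6327  -0.3265  -0.3469  +0.0000]
|λ(T)| sorted: 0.8790, 0.4616, 0.4616, 0.4537, 0.1652.
ρ = 0.8790; 0.8790 < 1: convergent.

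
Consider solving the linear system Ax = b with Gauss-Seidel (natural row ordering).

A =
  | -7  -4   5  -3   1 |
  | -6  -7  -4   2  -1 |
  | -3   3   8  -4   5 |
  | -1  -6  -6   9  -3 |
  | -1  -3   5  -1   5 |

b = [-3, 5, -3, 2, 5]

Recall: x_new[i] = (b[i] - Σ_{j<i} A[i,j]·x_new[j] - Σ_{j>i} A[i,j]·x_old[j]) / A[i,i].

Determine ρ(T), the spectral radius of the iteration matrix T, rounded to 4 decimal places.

A = D + L + U where D = diag(-7, -7, 8, 9, 5).
GS T = -(D+L)⁻¹U: row 0 first, T[0,4] = -(1)/(-7) = +0.1429; later rows by forward substitution.
  T[0,:] = [+0.0000 -0.5714 +0.7143 -0.4286 +0.1429]
  T[1,:] = [+0.0000 +0.4898 -1.1837 +0.6531 -0.2653]
  T[2,:] = [+0.0000 -0.3980 +0.7117 +0.0944 -0.4719]
  T[3,:] = [+0.0000 -0.0023 -0.2353 +0.4507 -0.1423]
  T[4,:] = [+0.0000 +0.5771 -1.3261 +0.3019 +0.3129]
moduli |λ_i(T)| = 1.6353, 0.2774, 0.1833, 0.1309, 0.0000.
ρ(T) = max|λ| = 1.6353; 1.6353 > 1 ⇒ diverges.

1.6353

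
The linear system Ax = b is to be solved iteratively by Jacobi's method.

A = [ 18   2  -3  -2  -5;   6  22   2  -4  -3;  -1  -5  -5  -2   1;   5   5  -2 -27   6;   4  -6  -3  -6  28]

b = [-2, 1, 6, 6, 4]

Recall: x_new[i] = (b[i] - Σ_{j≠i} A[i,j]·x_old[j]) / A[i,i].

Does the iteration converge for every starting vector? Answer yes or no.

yes

Diagonal D = diag(18, 22, -5, -27, 28); L, U strict lower/upper.
Jacobi T = -D⁻¹(L+U): T[1,3] = -(-4)/(22) = +0.1818; T[1,1] = 0.
  T[0,:] = [+0.0000, -0.1111, +0.1667, +0.1111, +0.2778]
  T[1,:] = [-0.2727, +0.0000, -0.0909, +0.1818, +0.1364]
  T[2,:] = [-0.2000, -1.0000, +0.0000, -0.4000, +0.2000]
  T[3,:] = [+0.1852, +0.1852, -0.0741, +0.0000, +0.2222]
  T[4,:] = [-0.1429, +0.2143, +0.1071, +0.2143, +0.0000]
eigenvalue magnitudes: 0.5105, 0.4273, 0.2459, 0.1864, 0.1864.
ρ = 0.5105; 0.5105 < 1 ⇒ converges.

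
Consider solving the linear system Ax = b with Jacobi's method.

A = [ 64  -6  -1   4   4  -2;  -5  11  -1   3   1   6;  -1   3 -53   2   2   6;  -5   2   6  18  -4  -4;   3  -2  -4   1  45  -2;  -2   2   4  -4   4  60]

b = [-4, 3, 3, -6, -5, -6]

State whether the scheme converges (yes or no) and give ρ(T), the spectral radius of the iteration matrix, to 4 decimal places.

Diagonal D = diag(64, 11, -53, 18, 45, 60); L, U strict lower/upper.
Jacobi: T = -D⁻¹(L+U), T[5,0] = -(-2)/(60) = +0.0333; T[5,5] = 0.
  T[0,:] = [+0.0000  +0.0938  +0.0156  -0.0625  -0.0625  +0.0312]
  T[1,:] = [+0.4545  +0.0000  +0.0909  -0.2727  -0.0909  -0.5455]
  T[2,:] = [-0.0189  +0.0566  +0.0000  +0.0377  +0.0377  +0.1132]
  T[3,:] = [+0.2778  -0.1111  -0.3333  +0.0000  +0.2222  +0.2222]
  T[4,:] = [-0.0667  +0.0444  +0.0889  -0.0222  +0.0000  +0.0444]
  T[5,:] = [+0.0333  -0.0333  -0.0667  +0.0667  -0.0667  +0.0000]
moduli |λ_i(T)| = 0.2989, 0.2341, 0.1116, 0.1116, 0.1103, 0.1103.
ρ = 0.2989; 0.2989 < 1: convergent.

yes, ρ = 0.2989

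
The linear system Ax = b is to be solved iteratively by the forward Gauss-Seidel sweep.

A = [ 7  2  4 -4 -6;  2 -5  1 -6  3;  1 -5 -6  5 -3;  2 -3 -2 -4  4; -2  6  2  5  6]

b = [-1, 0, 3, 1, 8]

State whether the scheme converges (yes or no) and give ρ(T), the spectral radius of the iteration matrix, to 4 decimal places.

no, ρ = 1.6209

Write A = D+L+U with D = diag(7, -5, -6, -4, 6).
Gauss-Seidel: T = -(D+L)⁻¹U, row 0 first, T[0,3] = -(-4)/(7) = +0.5714; later rows by forward substitution.
  T[0,:] = [+0.0000 -0.2857 -0.5714 +0.5714 +0.8571]
  T[1,:] = [+0.0000 -0.1143 -0.0286 -0.9714 +0.9429]
  T[2,:] = [+0.0000 +0.0476 -0.0714 +1.7381 -1.1429]
  T[3,:] = [+0.0000 -0.0810 -0.2286 +0.1452 +1.2929]
  T[4,:] = [+0.0000 +0.0706 +0.0524 +0.4615 -1.3536]
moduli |λ_i(T)| = 1.6209, 0.3753, 0.3753, 0.0695, 0.0000.
ρ(T) = max|λ| = 1.6209; 1.6209 > 1, so it fails to converge.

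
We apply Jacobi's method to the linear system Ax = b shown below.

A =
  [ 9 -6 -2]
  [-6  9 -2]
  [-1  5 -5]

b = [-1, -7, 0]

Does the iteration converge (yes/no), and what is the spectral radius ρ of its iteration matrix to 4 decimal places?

Let D = diag(9, 9, -5); L, U the strict triangles.
Jacobi T = -D⁻¹(L+U): T[2,0] = -(-1)/(-5) = -0.2000; T[2,2] = 0.
  T[0,:] = [+0.0000, +0.6667, +0.2222]
  T[1,:] = [+0.6667, +0.0000, +0.2222]
  T[2,:] = [-0.2000, +1.0000, +0.0000]
|λ(T)| sorted: 0.8708, 0.6667, 0.2042.
spectral radius ρ = 0.8708; 0.8708 < 1, so it converges for any x₀.

yes, ρ = 0.8708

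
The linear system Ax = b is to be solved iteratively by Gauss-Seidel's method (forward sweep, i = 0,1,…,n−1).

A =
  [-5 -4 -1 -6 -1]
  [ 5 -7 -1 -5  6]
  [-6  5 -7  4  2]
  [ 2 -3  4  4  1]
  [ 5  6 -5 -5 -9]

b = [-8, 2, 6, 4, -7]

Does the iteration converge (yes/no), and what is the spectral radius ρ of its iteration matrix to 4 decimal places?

no, ρ = 1.6883

Let D = diag(-5, -7, -7, 4, -9); L, U the strict triangles.
Gauss-Seidel: T = -(D+L)⁻¹U, row 0 first, T[0,3] = -(-6)/(-5) = -1.2000; later rows by forward substitution.
  T[0,:] = [+0.0000  -0.8000  -0.2000  -1.2000  -0.2000]
  T[1,:] = [+0.0000  -0.5714  -0.2857  -1.5714  +0.7143]
  T[2,:] = [+0.0000  +0.2776  -0.0327  +0.4776  +0.9673]
  T[3,:] = [+0.0000  -0.3061  -0.0816  -1.0561  -0.5816]
  T[4,:] = [+0.0000  -0.8095  -0.2381  -1.3929  +0.1508]
eigenvalue magnitudes: 1.6883, 0.5890, 0.5890, 0.0155, 0.0000.
spectral radius ρ = 1.6883; 1.6883 > 1, so it fails to converge.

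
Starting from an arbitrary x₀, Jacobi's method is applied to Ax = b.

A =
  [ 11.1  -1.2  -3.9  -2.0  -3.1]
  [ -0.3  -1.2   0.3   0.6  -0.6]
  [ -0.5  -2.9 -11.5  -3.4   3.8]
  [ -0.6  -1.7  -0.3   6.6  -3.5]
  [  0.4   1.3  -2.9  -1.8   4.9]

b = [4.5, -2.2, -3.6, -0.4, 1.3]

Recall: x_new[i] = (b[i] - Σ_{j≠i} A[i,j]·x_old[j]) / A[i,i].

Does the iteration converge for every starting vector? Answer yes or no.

yes

Split A = D + L + U, D = diag(11.1, -1.2, -11.5, 6.6, 4.9).
Jacobi: T = -D⁻¹(L+U), T[3,0] = -(-0.6)/(6.6) = +0.0909; T[3,3] = 0.
  T[0,:] = [+0.0000  +0.1081  +0.3514  +0.1802  +0.2793]
  T[1,:] = [-0.2500  +0.0000  +0.2500  +0.5000  -0.5000]
  T[2,:] = [-0.0435  -0.2522  +0.0000  -0.2957  +0.3304]
  T[3,:] = [+0.0909  +0.2576  +0.0455  +0.0000  +0.5303]
  T[4,:] = [-0.0816  -0.2653  +0.5918  +0.3673  +0.0000]
|roots of det(T-λI)|: 0.8634, 0.4756, 0.3533, 0.1489, 0.1489.
spectral radius ρ = 0.8634; 0.8634 < 1: convergent.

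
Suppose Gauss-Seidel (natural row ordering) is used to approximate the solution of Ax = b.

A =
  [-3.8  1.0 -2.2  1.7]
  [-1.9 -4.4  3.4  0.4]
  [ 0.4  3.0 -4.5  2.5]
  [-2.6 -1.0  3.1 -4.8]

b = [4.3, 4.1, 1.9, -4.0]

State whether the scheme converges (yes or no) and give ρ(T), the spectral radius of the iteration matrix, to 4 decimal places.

yes, ρ = 0.8353

A = D + L + U where D = diag(-3.8, -4.4, -4.5, -4.8).
GS T = -(D+L)⁻¹U: row 0 first, T[0,1] = -(1)/(-3.8) = +0.2632; later rows by forward substitution.
  T[0,:] = [+0.0000, +0.2632, -0.5789, +0.4474]
  T[1,:] = [+0.0000, -0.1136, +1.0227, -0.1023]
  T[2,:] = [+0.0000, -0.0524, +0.6304, +0.5271]
  T[3,:] = [+0.0000, -0.1527, +0.5076, +0.1194]
moduli |λ_i(T)| = 0.8353, 0.3880, 0.1888, 0.0000.
ρ = 0.8353; 0.8353 < 1 ⇒ converges.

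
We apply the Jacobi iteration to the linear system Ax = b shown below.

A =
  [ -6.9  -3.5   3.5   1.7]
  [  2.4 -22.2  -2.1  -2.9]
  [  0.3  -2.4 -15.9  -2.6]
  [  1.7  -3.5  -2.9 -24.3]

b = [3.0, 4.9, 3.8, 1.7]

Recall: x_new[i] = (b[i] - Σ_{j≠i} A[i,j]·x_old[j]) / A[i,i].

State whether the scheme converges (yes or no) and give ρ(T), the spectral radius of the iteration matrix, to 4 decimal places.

yes, ρ = 0.3212

Split A = D + L + U, D = diag(-6.9, -22.2, -15.9, -24.3).
T_J = -D⁻¹(L+U): T[1,2] = -(-2.1)/(-22.2) = -0.0946; T[1,1] = 0.
  T[0,:] = [+0.0000, -0.5072, +0.5072, +0.2464]
  T[1,:] = [+0.1081, +0.0000, -0.0946, -0.1306]
  T[2,:] = [+0.0189, -0.1509, +0.0000, -0.1635]
  T[3,:] = [+0.0700, -0.1440, -0.1193, +0.0000]
eigenvalue magnitudes: 0.3212, 0.2302, 0.2302, 0.1457.
ρ(T) = max|λ| = 0.3212; 0.3212 < 1, so it converges for any x₀.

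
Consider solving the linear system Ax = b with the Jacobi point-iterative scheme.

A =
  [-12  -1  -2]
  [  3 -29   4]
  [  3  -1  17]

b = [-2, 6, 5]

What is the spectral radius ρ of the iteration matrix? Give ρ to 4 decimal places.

0.1854

Diagonal D = diag(-12, -29, 17); L, U strict lower/upper.
Jacobi T = -D⁻¹(L+U): T[0,2] = -(-2)/(-12) = -0.1667; T[0,0] = 0.
  T[0,:] = [+0.0000, -0.0833, -0.1667]
  T[1,:] = [+0.1034, +0.0000, +0.1379]
  T[2,:] = [-0.1765, +0.0588, +0.0000]
moduli |λ_i(T)| = 0.1854, 0.1486, 0.0368.
spectral radius ρ = 0.1854; 0.1854 < 1 ⇒ converges.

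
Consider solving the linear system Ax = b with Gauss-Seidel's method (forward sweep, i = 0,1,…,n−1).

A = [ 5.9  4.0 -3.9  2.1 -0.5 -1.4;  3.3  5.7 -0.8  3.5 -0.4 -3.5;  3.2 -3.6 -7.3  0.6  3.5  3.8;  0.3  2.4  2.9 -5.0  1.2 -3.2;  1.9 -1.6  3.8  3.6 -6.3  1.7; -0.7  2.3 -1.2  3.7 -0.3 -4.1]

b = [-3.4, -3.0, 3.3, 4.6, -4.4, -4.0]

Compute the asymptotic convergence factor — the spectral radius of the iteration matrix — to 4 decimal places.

Split A = D + L + U, D = diag(5.9, 5.7, -7.3, -5, -6.3, -4.1).
GS T = -(D+L)⁻¹U: row 0 first, T[0,4] = -(-0.5)/(5.9) = +0.0847; later rows by forward substitution.
  T[0,:] = [+0.0000 -0.6780 +0.6610 -0.3559 +0.0847 +0.2373]
  T[1,:] = [+0.0000 +0.3925 -0.2423 -0.4080 +0.0211 +0.4767]
  T[2,:] = [+0.0000 -0.4908 +0.4093 +0.1274 +0.5062 +0.3895]
  T[3,:] = [+0.0000 -0.1369 +0.1607 -0.1433 +0.5488 -0.1711]
  T[4,:] = [+0.0000 -0.6784 +0.5996 -0.0088 +0.6391 +0.3575]
  T[5,:] = [+0.0000 +0.4057 -0.2674 -0.3341 +0.2977 -0.0676]
moduli |λ_i(T)| = 1.3584, 0.4516, 0.3188, 0.2629, 0.0017, 0.0000.
spectral radius ρ = 1.3584; 1.3584 > 1 ⇒ diverges.

1.3584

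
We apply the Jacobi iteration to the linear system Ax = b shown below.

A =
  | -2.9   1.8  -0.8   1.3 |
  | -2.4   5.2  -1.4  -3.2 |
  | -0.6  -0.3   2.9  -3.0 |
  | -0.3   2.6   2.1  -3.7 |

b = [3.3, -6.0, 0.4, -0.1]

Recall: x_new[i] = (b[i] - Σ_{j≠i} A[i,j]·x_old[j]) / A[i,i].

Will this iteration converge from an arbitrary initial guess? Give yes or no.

Split A = D + L + U, D = diag(-2.9, 5.2, 2.9, -3.7).
Jacobi T = -D⁻¹(L+U): T[1,0] = -(-2.4)/(5.2) = +0.4615; T[1,1] = 0.
  T[0,:] = [+0.0000 +0.6207 -0.2759 +0.4483]
  T[1,:] = [+0.4615 +0.0000 +0.2692 +0.6154]
  T[2,:] = [+0.2069 +0.1034 +0.0000 +1.0345]
  T[3,:] = [-0.0811 +0.7027 +0.5676 +0.0000]
|λ(T)| sorted: 1.2197, 0.7714, 0.7714, 0.2385.
ρ = 1.2197; 1.2197 > 1 ⇒ diverges.

no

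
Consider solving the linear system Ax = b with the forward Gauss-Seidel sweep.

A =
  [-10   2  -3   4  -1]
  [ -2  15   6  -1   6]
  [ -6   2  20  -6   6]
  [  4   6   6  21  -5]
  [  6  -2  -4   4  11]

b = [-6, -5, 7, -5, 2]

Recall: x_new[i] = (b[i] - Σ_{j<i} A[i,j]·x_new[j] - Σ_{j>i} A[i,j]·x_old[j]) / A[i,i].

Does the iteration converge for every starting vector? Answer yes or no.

yes

Let D = diag(-10, 15, 20, 21, 11); L, U the strict triangles.
Gauss-Seidel: T = -(D+L)⁻¹U, row 0 first, T[0,4] = -(-1)/(-10) = -0.1000; later rows by forward substitution.
  T[0,:] = [+0.0000, +0.2000, -0.3000, +0.4000, -0.1000]
  T[1,:] = [+0.0000, +0.0267, -0.4400, +0.1200, -0.4133]
  T[2,:] = [+0.0000, +0.0573, -0.0460, +0.4080, -0.2887]
  T[3,:] = [+0.0000, -0.0621, +0.1960, -0.2270, +0.4577]
  T[4,:] = [+0.0000, -0.0608, -0.0044, +0.0346, -0.2920]
|λ(T)| sorted: 0.5436, 0.2024, 0.1683, 0.1683, 0.0000.
spectral radius ρ = 0.5436; 0.5436 < 1, so it converges for any x₀.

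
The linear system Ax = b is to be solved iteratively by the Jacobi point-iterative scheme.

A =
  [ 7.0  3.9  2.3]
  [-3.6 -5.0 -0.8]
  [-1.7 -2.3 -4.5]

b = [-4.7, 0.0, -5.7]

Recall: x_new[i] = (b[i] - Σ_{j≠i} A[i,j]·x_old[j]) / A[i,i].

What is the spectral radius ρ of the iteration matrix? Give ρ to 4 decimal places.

0.8842

A = D + L + U where D = diag(7, -5, -4.5).
Jacobi T = -D⁻¹(L+U): T[1,0] = -(-3.6)/(-5) = -0.7200; T[1,1] = 0.
  T[0,:] = [+0.0000  -0.5571  -0.3286]
  T[1,:] = [-0.7200  +0.0000  -0.1600]
  T[2,:] = [-0.3778  -0.5111  +0.0000]
eigenvalue magnitudes: 0.8842, 0.5858, 0.2985.
ρ = 0.8842; 0.8842 < 1 ⇒ converges.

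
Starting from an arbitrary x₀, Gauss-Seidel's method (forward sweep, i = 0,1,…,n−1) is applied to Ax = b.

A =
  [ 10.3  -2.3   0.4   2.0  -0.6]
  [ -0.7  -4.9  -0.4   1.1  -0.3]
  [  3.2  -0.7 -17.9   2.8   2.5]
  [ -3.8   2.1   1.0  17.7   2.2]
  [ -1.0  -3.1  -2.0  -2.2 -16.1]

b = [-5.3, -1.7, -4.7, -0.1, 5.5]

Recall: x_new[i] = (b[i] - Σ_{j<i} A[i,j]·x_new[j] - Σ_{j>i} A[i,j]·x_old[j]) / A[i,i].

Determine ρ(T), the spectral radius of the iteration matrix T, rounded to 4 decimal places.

A = D + L + U where D = diag(10.3, -4.9, -17.9, 17.7, -16.1).
T_GS = -(D+L)⁻¹U: row 0 first, T[0,2] = -(0.4)/(10.3) = -0.0388; later rows by forward substitution.
  T[0,:] = [+0.0000, +0.2233, -0.0388, -0.1942, +0.0583]
  T[1,:] = [+0.0000, -0.0319, -0.0761, +0.2522, -0.0695]
  T[2,:] = [+0.0000, +0.0412, -0.0040, +0.1118, +0.1528]
  T[3,:] = [+0.0000, +0.0494, +0.0009, -0.0779, -0.1122]
  T[4,:] = [+0.0000, -0.0196, +0.0174, -0.0398, +0.0061]
moduli |λ_i(T)| = 0.1750, 0.0945, 0.0525, 0.0253, 0.0000.
ρ = 0.1750; 0.1750 < 1 ⇒ converges.

0.1750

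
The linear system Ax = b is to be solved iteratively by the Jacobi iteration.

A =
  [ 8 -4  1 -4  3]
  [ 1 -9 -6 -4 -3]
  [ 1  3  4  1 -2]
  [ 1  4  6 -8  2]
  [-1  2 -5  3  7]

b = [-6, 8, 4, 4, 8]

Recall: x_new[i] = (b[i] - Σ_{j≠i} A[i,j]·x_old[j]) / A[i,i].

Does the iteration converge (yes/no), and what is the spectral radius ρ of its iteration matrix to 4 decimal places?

A = D + L + U where D = diag(8, -9, 4, -8, 7).
Jacobi: T = -D⁻¹(L+U), T[4,0] = -(-1)/(7) = +0.1429; T[4,4] = 0.
  T[0,:] = [+0.0000, +0.5000, -0.1250, +0.5000, -0.3750]
  T[1,:] = [+0.1111, +0.0000, -0.6667, -0.4444, -0.3333]
  T[2,:] = [-0.2500, -0.7500, +0.0000, -0.2500, +0.5000]
  T[3,:] = [+0.1250, +0.5000, +0.7500, +0.0000, +0.2500]
  T[4,:] = [+0.1429, -0.2857, +0.7143, -0.4286, +0.0000]
|eigenvalues of T|: 1.1380, 0.6266, 0.6266, 0.5410, 0.0962.
ρ = 1.1380; 1.1380 > 1: divergent.

no, ρ = 1.1380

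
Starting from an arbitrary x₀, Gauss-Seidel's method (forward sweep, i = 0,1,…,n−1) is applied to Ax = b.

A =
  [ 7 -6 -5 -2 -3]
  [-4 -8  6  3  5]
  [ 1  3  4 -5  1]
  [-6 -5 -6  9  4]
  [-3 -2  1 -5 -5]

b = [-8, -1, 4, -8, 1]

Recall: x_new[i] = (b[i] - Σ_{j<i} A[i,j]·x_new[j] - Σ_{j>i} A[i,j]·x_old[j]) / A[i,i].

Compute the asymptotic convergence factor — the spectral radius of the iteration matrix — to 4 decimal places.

Split A = D + L + U, D = diag(7, -8, 4, 9, -5).
T_GS = -(D+L)⁻¹U: row 0 first, T[0,2] = -(-5)/(7) = +0.7143; later rows by forward substitution.
  T[0,:] = [+0.0000, +0.8571, +0.7143, +0.2857, +0.4286]
  T[1,:] = [+0.0000, -0.4286, +0.3929, +0.2321, +0.4107]
  T[2,:] = [+0.0000, +0.1071, -0.4732, +1.0045, -0.6652]
  T[3,:] = [+0.0000, +0.4048, +0.3790, +0.9891, -0.3740]
  T[4,:] = [+0.0000, -0.7262, -1.0593, -1.0525, -0.1805]
|roots of det(T-λI)|: 1.6918, 0.8439, 0.8439, 0.1779, 0.0000.
spectral radius ρ = 1.6918; 1.6918 > 1 ⇒ diverges.

1.6918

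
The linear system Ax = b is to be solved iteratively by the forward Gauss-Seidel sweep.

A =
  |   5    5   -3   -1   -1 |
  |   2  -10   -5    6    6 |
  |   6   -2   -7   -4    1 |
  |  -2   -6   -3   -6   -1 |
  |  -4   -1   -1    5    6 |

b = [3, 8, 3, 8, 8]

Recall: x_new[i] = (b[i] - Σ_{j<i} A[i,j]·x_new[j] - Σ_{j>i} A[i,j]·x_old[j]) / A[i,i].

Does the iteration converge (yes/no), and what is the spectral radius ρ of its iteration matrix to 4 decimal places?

no, ρ = 1.2911

Diagonal D = diag(5, -10, -7, -6, 6); L, U strict lower/upper.
Gauss-Seidel: T = -(D+L)⁻¹U, row 0 first, T[0,3] = -(-1)/(5) = +0.2000; later rows by forward substitution.
  T[0,:] = [+0.0000, -1.0000, +0.6000, +0.2000, +0.2000]
  T[1,:] = [+0.0000, -0.2000, -0.3800, +0.6400, +0.6400]
  T[2,:] = [+0.0000, -0.8000, +0.6229, -0.5829, +0.1314]
  T[3,:] = [+0.0000, +0.9333, -0.1314, -0.4152, -0.9390]
  T[4,:] = [+0.0000, -1.6111, +0.5500, +0.4889, +1.0444]
|roots of det(T-λI)|: 1.2911, 0.6681, 0.6681, 0.0551, 0.0000.
ρ = 1.2911; 1.2911 > 1, so it fails to converge.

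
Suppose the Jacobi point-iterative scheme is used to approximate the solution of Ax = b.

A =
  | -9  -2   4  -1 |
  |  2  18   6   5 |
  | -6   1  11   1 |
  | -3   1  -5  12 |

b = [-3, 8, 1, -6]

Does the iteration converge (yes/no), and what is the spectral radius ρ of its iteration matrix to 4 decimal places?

Let D = diag(-9, 18, 11, 12); L, U the strict triangles.
T_J = -D⁻¹(L+U): T[0,3] = -(-1)/(-9) = -0.1111; T[0,0] = 0.
  T[0,:] = [+0.0000, -0.2222, +0.4444, -0.1111]
  T[1,:] = [-0.1111, +0.0000, -0.3333, -0.2778]
  T[2,:] = [+0.5455, -0.0909, +0.0000, -0.0909]
  T[3,:] = [+0.2500, -0.0833, +0.4167, +0.0000]
|roots of det(T-λI)|: 0.5798, 0.4760, 0.1785, 0.1785.
ρ(T) = max|λ| = 0.5798; 0.5798 < 1: convergent.

yes, ρ = 0.5798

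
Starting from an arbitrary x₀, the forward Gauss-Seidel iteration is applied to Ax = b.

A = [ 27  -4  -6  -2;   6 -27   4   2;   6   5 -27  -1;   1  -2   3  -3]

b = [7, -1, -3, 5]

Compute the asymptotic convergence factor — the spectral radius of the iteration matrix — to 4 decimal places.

0.1638

Diagonal D = diag(27, -27, -27, -3); L, U strict lower/upper.
Gauss-Seidel: T = -(D+L)⁻¹U, row 0 first, T[0,1] = -(-4)/(27) = +0.1481; later rows by forward substitution.
  T[0,:] = [+0.0000  +0.1481  +0.2222  +0.0741]
  T[1,:] = [+0.0000  +0.0329  +0.1975  +0.0905]
  T[2,:] = [+0.0000  +0.0390  +0.0860  -0.0038]
  T[3,:] = [+0.0000  +0.0665  +0.0283  -0.0395]
|λ(T)| sorted: 0.1638, 0.1008, 0.0164, 0.0000.
ρ(T) = max|λ| = 0.1638; 0.1638 < 1: convergent.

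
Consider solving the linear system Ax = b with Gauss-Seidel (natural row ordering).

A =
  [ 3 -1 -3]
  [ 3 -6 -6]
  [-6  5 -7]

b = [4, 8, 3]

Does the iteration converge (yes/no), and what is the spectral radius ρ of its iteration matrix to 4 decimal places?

no, ρ = 1.2722

Write A = D+L+U with D = diag(3, -6, -7).
GS T = -(D+L)⁻¹U: row 0 first, T[0,1] = -(-1)/(3) = +0.3333; later rows by forward substitution.
  T[0,:] = [+0.0000, +0.3333, +1.0000]
  T[1,:] = [+0.0000, +0.1667, -0.5000]
  T[2,:] = [+0.0000, -0.1667, -1.2143]
|eigenvalues of T|: 1.2722, 0.2246, 0.0000.
ρ = 1.2722; 1.2722 > 1: divergent.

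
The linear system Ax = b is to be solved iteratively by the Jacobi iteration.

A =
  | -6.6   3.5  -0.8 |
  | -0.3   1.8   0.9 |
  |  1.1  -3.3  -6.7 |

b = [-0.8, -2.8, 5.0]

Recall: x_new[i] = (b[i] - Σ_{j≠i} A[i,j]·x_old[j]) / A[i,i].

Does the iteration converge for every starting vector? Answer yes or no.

yes

A = D + L + U where D = diag(-6.6, 1.8, -6.7).
Jacobi: T = -D⁻¹(L+U), T[2,0] = -(1.1)/(-6.7) = +0.1642; T[2,2] = 0.
  T[0,:] = [+0.0000 +0.5303 -0.1212]
  T[1,:] = [+0.1667 +0.0000 -0.5000]
  T[2,:] = [+0.1642 -0.4925 +0.0000]
|roots of det(T-λI)|: 0.6082, 0.4972, 0.1110.
ρ(T) = max|λ| = 0.6082; 0.6082 < 1 ⇒ converges.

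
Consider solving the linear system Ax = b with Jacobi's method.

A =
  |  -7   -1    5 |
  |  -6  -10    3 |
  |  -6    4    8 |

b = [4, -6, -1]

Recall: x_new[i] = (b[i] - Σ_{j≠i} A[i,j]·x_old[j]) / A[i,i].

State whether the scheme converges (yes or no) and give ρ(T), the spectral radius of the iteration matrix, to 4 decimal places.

A = D + L + U where D = diag(-7, -10, 8).
Jacobi: T = -D⁻¹(L+U), T[0,2] = -(5)/(-7) = +0.7143; T[0,0] = 0.
  T[0,:] = [+0.0000 -0.1429 +0.7143]
  T[1,:] = [-0.6000 +0.0000 +0.3000]
  T[2,:] = [+0.7500 -0.5000 +0.0000]
|roots of det(T-λI)|: 0.8310, 0.4682, 0.4682.
spectral radius ρ = 0.8310; 0.8310 < 1, so it converges for any x₀.

yes, ρ = 0.8310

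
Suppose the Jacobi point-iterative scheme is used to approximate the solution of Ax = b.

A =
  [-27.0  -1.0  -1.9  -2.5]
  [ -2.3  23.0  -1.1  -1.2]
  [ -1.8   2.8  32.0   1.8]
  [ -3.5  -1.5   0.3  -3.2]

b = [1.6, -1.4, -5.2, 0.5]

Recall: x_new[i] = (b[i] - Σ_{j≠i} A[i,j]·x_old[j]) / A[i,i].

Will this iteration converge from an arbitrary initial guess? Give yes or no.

yes

Let D = diag(-27, 23, 32, -3.2); L, U the strict triangles.
T_J = -D⁻¹(L+U): T[0,3] = -(-2.5)/(-27) = -0.0926; T[0,0] = 0.
  T[0,:] = [+0.0000, -0.0370, -0.0704, -0.0926]
  T[1,:] = [+0.1000, +0.0000, +0.0478, +0.0522]
  T[2,:] = [+0.0563, -0.0875, +0.0000, -0.0563]
  T[3,:] = [-1.0938, -0.4688, +0.0938, +0.0000]
|roots of det(T-λI)|: 0.2623, 0.2030, 0.0914, 0.0320.
ρ = 0.2623; 0.2623 < 1, so it converges for any x₀.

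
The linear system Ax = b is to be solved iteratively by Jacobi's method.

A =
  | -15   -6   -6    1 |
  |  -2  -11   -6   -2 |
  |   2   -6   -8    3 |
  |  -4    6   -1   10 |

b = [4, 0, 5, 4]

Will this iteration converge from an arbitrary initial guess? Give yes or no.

Diagonal D = diag(-15, -11, -8, 10); L, U strict lower/upper.
T_J = -D⁻¹(L+U): T[0,2] = -(-6)/(-15) = -0.4000; T[0,0] = 0.
  T[0,:] = [+0.0000, -0.4000, -0.4000, +0.0667]
  T[1,:] = [-0.1818, +0.0000, -0.5455, -0.1818]
  T[2,:] = [+0.2500, -0.7500, +0.0000, +0.3750]
  T[3,:] = [+0.4000, -0.6000, +0.1000, +0.0000]
|eigenvalues of T|: 0.8322, 0.6050, 0.2272, 0.0000.
spectral radius ρ = 0.8322; 0.8322 < 1: convergent.

yes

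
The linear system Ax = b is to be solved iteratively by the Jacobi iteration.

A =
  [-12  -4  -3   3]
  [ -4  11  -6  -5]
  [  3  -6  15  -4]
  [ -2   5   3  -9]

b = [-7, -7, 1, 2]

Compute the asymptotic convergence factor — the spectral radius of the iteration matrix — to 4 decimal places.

0.8537

Let D = diag(-12, 11, 15, -9); L, U the strict triangles.
Jacobi T = -D⁻¹(L+U): T[2,3] = -(-4)/(15) = +0.2667; T[2,2] = 0.
  T[0,:] = [+0.0000, -0.3333, -0.2500, +0.2500]
  T[1,:] = [+0.3636, +0.0000, +0.5455, +0.4545]
  T[2,:] = [-0.2000, +0.4000, +0.0000, +0.2667]
  T[3,:] = [-0.2222, +0.5556, +0.3333, +0.0000]
|roots of det(T-λI)|: 0.8537, 0.4339, 0.4339, 0.1539.
ρ = 0.8537; 0.8537 < 1 ⇒ converges.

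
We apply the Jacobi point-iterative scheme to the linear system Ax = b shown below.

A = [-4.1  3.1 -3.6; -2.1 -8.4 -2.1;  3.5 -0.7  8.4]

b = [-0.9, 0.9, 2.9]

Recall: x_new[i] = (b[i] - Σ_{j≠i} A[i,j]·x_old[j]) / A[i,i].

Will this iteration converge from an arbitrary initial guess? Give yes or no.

Split A = D + L + U, D = diag(-4.1, -8.4, 8.4).
Jacobi: T = -D⁻¹(L+U), T[1,0] = -(-2.1)/(-8.4) = -0.2500; T[1,1] = 0.
  T[0,:] = [+0.0000 +0.7561 -0.8780]
  T[1,:] = [-0.2500 +0.0000 -0.2500]
  T[2,:] = [-0.4167 +0.0833 +0.0000]
|λ(T)| sorted: 0.5709, 0.4123, 0.4123.
ρ(T) = max|λ| = 0.5709; 0.5709 < 1, so it converges for any x₀.

yes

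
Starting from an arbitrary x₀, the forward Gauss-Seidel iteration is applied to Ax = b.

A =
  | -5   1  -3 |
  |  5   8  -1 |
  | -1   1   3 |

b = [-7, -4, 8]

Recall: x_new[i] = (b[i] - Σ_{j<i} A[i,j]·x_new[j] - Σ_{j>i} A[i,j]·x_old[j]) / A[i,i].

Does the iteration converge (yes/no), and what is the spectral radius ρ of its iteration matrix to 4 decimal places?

Split A = D + L + U, D = diag(-5, 8, 3).
GS T = -(D+L)⁻¹U: row 0 first, T[0,1] = -(1)/(-5) = +0.2000; later rows by forward substitution.
  T[0,:] = [+0.0000  +0.2000  -0.6000]
  T[1,:] = [+0.0000  -0.1250  +0.5000]
  T[2,:] = [+0.0000  +0.1083  -0.3667]
|eigenvalues of T|: 0.5081, 0.0164, 0.0000.
spectral radius ρ = 0.5081; 0.5081 < 1, so it converges for any x₀.

yes, ρ = 0.5081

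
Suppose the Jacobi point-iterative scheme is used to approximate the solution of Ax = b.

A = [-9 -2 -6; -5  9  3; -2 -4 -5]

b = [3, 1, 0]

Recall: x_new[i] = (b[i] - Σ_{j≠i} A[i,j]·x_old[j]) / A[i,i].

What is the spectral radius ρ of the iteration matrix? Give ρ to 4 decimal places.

0.8505

Let D = diag(-9, 9, -5); L, U the strict triangles.
Jacobi T = -D⁻¹(L+U): T[0,1] = -(-2)/(-9) = -0.2222; T[0,0] = 0.
  T[0,:] = [+0.0000  -0.2222  -0.6667]
  T[1,:] = [+0.5556  +0.0000  -0.3333]
  T[2,:] = [-0.4000  -0.8000  +0.0000]
eigenvalue magnitudes: 0.8505, 0.5599, 0.5599.
ρ(T) = max|λ| = 0.8505; 0.8505 < 1 ⇒ converges.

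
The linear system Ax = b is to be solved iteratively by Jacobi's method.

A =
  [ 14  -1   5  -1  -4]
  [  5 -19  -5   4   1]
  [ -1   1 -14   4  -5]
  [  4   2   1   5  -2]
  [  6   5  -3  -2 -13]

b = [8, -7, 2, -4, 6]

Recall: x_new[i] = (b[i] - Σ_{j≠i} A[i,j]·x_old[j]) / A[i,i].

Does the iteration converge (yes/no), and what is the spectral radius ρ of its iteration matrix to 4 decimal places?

yes, ρ = 0.7235

Let D = diag(14, -19, -14, 5, -13); L, U the strict triangles.
Jacobi: T = -D⁻¹(L+U), T[1,3] = -(4)/(-19) = +0.2105; T[1,1] = 0.
  T[0,:] = [+0.0000, +0.0714, -0.3571, +0.0714, +0.2857]
  T[1,:] = [+0.2632, +0.0000, -0.2632, +0.2105, +0.0526]
  T[2,:] = [-0.0714, +0.0714, +0.0000, +0.2857, -0.3571]
  T[3,:] = [-0.8000, -0.4000, -0.2000, +0.0000, +0.4000]
  T[4,:] = [+0.4615, +0.3846, -0.2308, -0.1538, +0.0000]
eigenvalue magnitudes: 0.7235, 0.6146, 0.6146, 0.1694, 0.1191.
ρ(T) = max|λ| = 0.7235; 0.7235 < 1: convergent.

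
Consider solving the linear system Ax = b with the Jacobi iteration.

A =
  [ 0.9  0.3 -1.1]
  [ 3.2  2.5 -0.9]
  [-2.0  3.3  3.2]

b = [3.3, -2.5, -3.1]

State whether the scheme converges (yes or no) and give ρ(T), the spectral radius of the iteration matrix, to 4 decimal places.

no, ρ = 1.3883

Diagonal D = diag(0.9, 2.5, 3.2); L, U strict lower/upper.
Jacobi: T = -D⁻¹(L+U), T[0,2] = -(-1.1)/(0.9) = +1.2222; T[0,0] = 0.
  T[0,:] = [+0.0000, -0.3333, +1.2222]
  T[1,:] = [-1.2800, +0.0000, +0.3600]
  T[2,:] = [+0.6250, -1.0312, +0.0000]
eigenvalue magnitudes: 1.3883, 1.0526, 1.0526.
spectral radius ρ = 1.3883; 1.3883 > 1 ⇒ diverges.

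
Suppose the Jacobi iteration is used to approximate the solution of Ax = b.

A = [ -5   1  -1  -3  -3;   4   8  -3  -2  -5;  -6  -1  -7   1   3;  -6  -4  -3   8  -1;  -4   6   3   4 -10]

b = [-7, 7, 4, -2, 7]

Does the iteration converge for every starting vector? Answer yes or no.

A = D + L + U where D = diag(-5, 8, -7, 8, -10).
Jacobi T = -D⁻¹(L+U): T[3,4] = -(-1)/(8) = +0.1250; T[3,3] = 0.
  T[0,:] = [+0.0000  +0.2000  -0.2000  -0.6000  -0.6000]
  T[1,:] = [-0.5000  +0.0000  +0.3750  +0.2500  +0.6250]
  T[2,:] = [-0.8571  -0.1429  +0.0000  +0.1429  +0.4286]
  T[3,:] = [+0.7500  +0.5000  +0.3750  +0.0000  +0.1250]
  T[4,:] = [-0.4000  +0.6000  +0.3000  +0.4000  +0.0000]
|eigenvalues of T|: 1.2278, 0.7346, 0.7346, 0.6470, 0.1104.
spectral radius ρ = 1.2278; 1.2278 > 1, so it fails to converge.

no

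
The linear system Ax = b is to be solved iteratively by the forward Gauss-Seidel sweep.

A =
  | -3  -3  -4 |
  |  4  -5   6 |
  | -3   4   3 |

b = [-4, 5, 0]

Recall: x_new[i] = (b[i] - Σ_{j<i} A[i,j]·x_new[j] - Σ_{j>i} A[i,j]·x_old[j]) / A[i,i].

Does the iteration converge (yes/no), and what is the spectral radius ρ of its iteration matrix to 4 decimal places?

no, ρ = 1.5234

Diagonal D = diag(-3, -5, 3); L, U strict lower/upper.
T_GS = -(D+L)⁻¹U: row 0 first, T[0,2] = -(-4)/(-3) = -1.3333; later rows by forward substitution.
  T[0,:] = [+0.0000 -1.0000 -1.3333]
  T[1,:] = [+0.0000 -0.8000 +0.1333]
  T[2,:] = [+0.0000 +0.0667 -1.5111]
|eigenvalues of T|: 1.5234, 0.7877, 0.0000.
ρ = 1.5234; 1.5234 > 1: divergent.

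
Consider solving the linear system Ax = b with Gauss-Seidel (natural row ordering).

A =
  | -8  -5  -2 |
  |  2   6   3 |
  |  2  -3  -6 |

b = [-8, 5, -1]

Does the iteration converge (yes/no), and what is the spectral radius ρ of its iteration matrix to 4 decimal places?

Write A = D+L+U with D = diag(-8, 6, -6).
Gauss-Seidel: T = -(D+L)⁻¹U, row 0 first, T[0,1] = -(-5)/(-8) = -0.6250; later rows by forward substitution.
  T[0,:] = [+0.0000  -0.6250  -0.2500]
  T[1,:] = [+0.0000  +0.2083  -0.4167]
  T[2,:] = [+0.0000  -0.3125  +0.1250]
moduli |λ_i(T)| = 0.5299, 0.1966, 0.0000.
spectral radius ρ = 0.5299; 0.5299 < 1, so it converges for any x₀.

yes, ρ = 0.5299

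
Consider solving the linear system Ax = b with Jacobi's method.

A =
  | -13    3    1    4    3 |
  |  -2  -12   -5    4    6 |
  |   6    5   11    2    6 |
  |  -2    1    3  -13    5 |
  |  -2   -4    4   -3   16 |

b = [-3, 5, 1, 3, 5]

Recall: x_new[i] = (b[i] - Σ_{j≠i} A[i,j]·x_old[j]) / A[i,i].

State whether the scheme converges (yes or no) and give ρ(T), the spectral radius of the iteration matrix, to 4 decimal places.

Write A = D+L+U with D = diag(-13, -12, 11, -13, 16).
Jacobi: T = -D⁻¹(L+U), T[4,2] = -(4)/(16) = -0.2500; T[4,4] = 0.
  T[0,:] = [+0.0000  +0.2308  +0.0769  +0.3077  +0.2308]
  T[1,:] = [-0.1667  +0.0000  -0.4167  +0.3333  +0.5000]
  T[2,:] = [-0.5455  -0.4545  +0.0000  -0.1818  -0.5455]
  T[3,:] = [-0.1538  +0.0769  +0.2308  +0.0000  +0.3846]
  T[4,:] = [+0.1250  +0.2500  -0.2500  +0.1875  +0.0000]
eigenvalue magnitudes: 0.8369, 0.4516, 0.3066, 0.3066, 0.3042.
ρ = 0.8369; 0.8369 < 1, so it converges for any x₀.

yes, ρ = 0.8369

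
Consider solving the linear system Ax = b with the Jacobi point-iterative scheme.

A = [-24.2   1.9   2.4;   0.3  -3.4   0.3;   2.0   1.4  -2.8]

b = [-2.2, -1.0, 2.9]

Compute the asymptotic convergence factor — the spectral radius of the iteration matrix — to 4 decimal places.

Let D = diag(-24.2, -3.4, -2.8); L, U the strict triangles.
T_J = -D⁻¹(L+U): T[1,0] = -(0.3)/(-3.4) = +0.0882; T[1,1] = 0.
  T[0,:] = [+0.0000 +0.0785 +0.0992]
  T[1,:] = [+0.0882 +0.0000 +0.0882]
  T[2,:] = [+0.7143 +0.5000 +0.0000]
|roots of det(T-λI)|: 0.3824, 0.3016, 0.0808.
ρ = 0.3824; 0.3824 < 1, so it converges for any x₀.

0.3824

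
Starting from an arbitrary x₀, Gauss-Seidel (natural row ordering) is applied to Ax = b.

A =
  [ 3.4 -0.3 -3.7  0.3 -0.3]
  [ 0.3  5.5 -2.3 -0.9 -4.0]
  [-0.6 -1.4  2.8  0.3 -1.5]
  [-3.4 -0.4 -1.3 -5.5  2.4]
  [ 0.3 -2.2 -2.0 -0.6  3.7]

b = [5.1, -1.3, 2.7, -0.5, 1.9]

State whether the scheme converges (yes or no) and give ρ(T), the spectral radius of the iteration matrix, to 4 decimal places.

no, ρ = 1.1336

A = D + L + U where D = diag(3.4, 5.5, 2.8, -5.5, 3.7).
Gauss-Seidel: T = -(D+L)⁻¹U, row 0 first, T[0,3] = -(0.3)/(3.4) = -0.0882; later rows by forward substitution.
  T[0,:] = [+0.0000 +0.0882 +1.0882 -0.0882 +0.0882]
  T[1,:] = [+0.0000 -0.0048 +0.3588 +0.1684 +0.7225]
  T[2,:] = [+0.0000 +0.0165 +0.4126 -0.0418 +0.9159]
  T[3,:] = [+0.0000 -0.0581 -0.7963 +0.0522 +0.1128]
  T[4,:] = [+0.0000 -0.0105 +0.2190 +0.0932 +0.9358]
|eigenvalues of T|: 1.1336, 0.4430, 0.1824, 0.0015, 0.0000.
ρ(T) = max|λ| = 1.1336; 1.1336 > 1, so it fails to converge.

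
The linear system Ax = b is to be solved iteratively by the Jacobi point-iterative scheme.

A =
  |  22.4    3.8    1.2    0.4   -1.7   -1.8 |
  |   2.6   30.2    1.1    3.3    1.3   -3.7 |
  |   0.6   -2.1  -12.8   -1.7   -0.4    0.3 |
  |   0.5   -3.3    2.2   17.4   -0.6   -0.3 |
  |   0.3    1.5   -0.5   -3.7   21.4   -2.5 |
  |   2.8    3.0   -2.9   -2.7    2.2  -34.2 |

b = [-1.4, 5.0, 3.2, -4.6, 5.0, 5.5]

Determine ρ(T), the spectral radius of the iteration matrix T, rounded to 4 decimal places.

0.2183

A = D + L + U where D = diag(22.4, 30.2, -12.8, 17.4, 21.4, -34.2).
Jacobi: T = -D⁻¹(L+U), T[0,2] = -(1.2)/(22.4) = -0.0536; T[0,0] = 0.
  T[0,:] = [+0.0000, -0.1696, -0.0536, -0.0179, +0.0759, +0.0804]
  T[1,:] = [-0.0861, +0.0000, -0.0364, -0.1093, -0.0430, +0.1225]
  T[2,:] = [+0.0469, -0.1641, +0.0000, -0.1328, -0.0312, +0.0234]
  T[3,:] = [-0.0287, +0.1897, -0.1264, +0.0000, +0.0345, +0.0172]
  T[4,:] = [-0.0140, -0.0701, +0.0234, +0.1729, +0.0000, +0.1168]
  T[5,:] = [+0.0819, +0.0877, -0.0848, -0.0789, +0.0643, +0.0000]
eigenvalue magnitudes: 0.2183, 0.1839, 0.1839, 0.1092, 0.0934, 0.0934.
spectral radius ρ = 0.2183; 0.2183 < 1, so it converges for any x₀.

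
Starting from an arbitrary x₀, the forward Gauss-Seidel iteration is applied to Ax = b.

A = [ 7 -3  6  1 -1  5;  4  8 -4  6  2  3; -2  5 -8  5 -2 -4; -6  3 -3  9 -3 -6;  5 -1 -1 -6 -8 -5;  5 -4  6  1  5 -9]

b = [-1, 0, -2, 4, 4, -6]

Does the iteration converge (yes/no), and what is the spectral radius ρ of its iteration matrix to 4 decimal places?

Split A = D + L + U, D = diag(7, 8, -8, 9, -8, -9).
Gauss-Seidel: T = -(D+L)⁻¹U, row 0 first, T[0,3] = -(1)/(7) = -0.1429; later rows by forward substitution.
  T[0,:] = [+0.0000  +0.4286  -0.8571  -0.1429  +0.1429  -0.7143]
  T[1,:] = [+0.0000  -0.2143  +0.9286  -0.6786  -0.3214  -0.0179]
  T[2,:] = [+0.0000  -0.2411  +0.7946  +0.2366  -0.4866  -0.3326]
  T[3,:] = [+0.0000  +0.2768  -0.6161  +0.2098  +0.3735  +0.0856]
  T[4,:] = [+0.0000  +0.1172  -0.2891  -0.1914  -0.0898  -1.0918]
  T[5,:] = [+0.0000  +0.2685  -0.5882  +0.2969  -0.1106  -1.2077]
moduli |λ_i(T)| = 1.5310, 0.7411, 0.7411, 0.2381, 0.0774, 0.0000.
ρ(T) = max|λ| = 1.5310; 1.5310 > 1, so it fails to converge.

no, ρ = 1.5310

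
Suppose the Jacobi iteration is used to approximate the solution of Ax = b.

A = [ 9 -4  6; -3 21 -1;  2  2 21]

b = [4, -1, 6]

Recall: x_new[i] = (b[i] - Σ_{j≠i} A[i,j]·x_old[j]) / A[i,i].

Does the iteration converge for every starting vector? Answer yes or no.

yes

Write A = D+L+U with D = diag(9, 21, 21).
T_J = -D⁻¹(L+U): T[2,1] = -(2)/(21) = -0.0952; T[2,2] = 0.
  T[0,:] = [+0.0000, +0.4444, -0.6667]
  T[1,:] = [+0.1429, +0.0000, +0.0476]
  T[2,:] = [-0.0952, -0.0952, +0.0000]
|λ(T)| sorted: 0.3758, 0.3165, 0.0593.
spectral radius ρ = 0.3758; 0.3758 < 1, so it converges for any x₀.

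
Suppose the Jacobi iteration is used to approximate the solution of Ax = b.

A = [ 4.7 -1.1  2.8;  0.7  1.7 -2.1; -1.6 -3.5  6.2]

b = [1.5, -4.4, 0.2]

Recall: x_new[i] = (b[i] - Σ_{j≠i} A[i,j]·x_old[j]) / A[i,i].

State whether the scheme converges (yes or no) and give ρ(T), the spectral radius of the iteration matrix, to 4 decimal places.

yes, ρ = 0.8376

Split A = D + L + U, D = diag(4.7, 1.7, 6.2).
Jacobi T = -D⁻¹(L+U): T[0,2] = -(2.8)/(4.7) = -0.5957; T[0,0] = 0.
  T[0,:] = [+0.0000 +0.2340 -0.5957]
  T[1,:] = [-0.4118 +0.0000 +1.2353]
  T[2,:] = [+0.2581 +0.5645 +0.0000]
|eigenvalues of T|: 0.8376, 0.5044, 0.5044.
ρ(T) = max|λ| = 0.8376; 0.8376 < 1 ⇒ converges.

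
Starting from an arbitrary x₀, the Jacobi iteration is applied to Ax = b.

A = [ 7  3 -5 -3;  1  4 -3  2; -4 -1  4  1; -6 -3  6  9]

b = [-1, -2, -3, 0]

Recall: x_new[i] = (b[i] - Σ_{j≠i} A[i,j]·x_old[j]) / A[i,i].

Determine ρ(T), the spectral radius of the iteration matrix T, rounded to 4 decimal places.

1.3401

Let D = diag(7, 4, 4, 9); L, U the strict triangles.
Jacobi T = -D⁻¹(L+U): T[0,3] = -(-3)/(7) = +0.4286; T[0,0] = 0.
  T[0,:] = [+0.0000 -0.4286 +0.7143 +0.4286]
  T[1,:] = [-0.2500 +0.0000 +0.7500 -0.5000]
  T[2,:] = [+1.0000 +0.2500 +0.0000 -0.2500]
  T[3,:] = [+0.6667 +0.3333 -0.6667 +0.0000]
moduli |λ_i(T)| = 1.3401, 0.6421, 0.6421, 0.0700.
spectral radius ρ = 1.3401; 1.3401 > 1: divergent.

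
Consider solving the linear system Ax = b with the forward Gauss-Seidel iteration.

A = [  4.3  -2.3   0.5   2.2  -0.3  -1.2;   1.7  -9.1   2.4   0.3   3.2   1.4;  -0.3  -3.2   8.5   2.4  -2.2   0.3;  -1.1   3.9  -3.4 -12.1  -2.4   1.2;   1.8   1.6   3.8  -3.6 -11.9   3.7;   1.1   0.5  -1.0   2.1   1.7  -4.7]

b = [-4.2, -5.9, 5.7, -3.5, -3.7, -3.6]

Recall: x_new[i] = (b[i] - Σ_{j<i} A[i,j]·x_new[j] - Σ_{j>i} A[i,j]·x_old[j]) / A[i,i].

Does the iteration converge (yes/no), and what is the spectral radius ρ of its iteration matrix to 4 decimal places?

Write A = D+L+U with D = diag(4.3, -9.1, 8.5, -12.1, -11.9, -4.7).
GS T = -(D+L)⁻¹U: row 0 first, T[0,1] = -(-2.3)/(4.3) = +0.5349; later rows by forward substitution.
  T[0,:] = [+0.0000  +0.5349  -0.1163  -0.5116  +0.0698  +0.2791]
  T[1,:] = [+0.0000  +0.0999  +0.2420  -0.0626  +0.3647  +0.2060]
  T[2,:] = [+0.0000  +0.0565  +0.0870  -0.3240  +0.3986  +0.0521]
  T[3,:] = [+0.0000  -0.0323  +0.0641  +0.1174  -0.1991  +0.1256]
  T[4,:] = [+0.0000  +0.1222  +0.0233  -0.2248  +0.2471  +0.3595]
  T[5,:] = [+0.0000  +0.1535  +0.0171  -0.0863  -0.0293  +0.2623]
eigenvalue magnitudes: 0.6594, 0.2010, 0.2010, 0.1469, 0.1469, 0.0000.
ρ = 0.6594; 0.6594 < 1, so it converges for any x₀.

yes, ρ = 0.6594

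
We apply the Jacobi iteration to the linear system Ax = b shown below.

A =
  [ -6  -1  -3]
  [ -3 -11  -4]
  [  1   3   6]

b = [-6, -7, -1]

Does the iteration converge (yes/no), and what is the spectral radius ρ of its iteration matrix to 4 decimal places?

Write A = D+L+U with D = diag(-6, -11, 6).
T_J = -D⁻¹(L+U): T[1,0] = -(-3)/(-11) = -0.2727; T[1,1] = 0.
  T[0,:] = [+0.0000, -0.1667, -0.5000]
  T[1,:] = [-0.2727, +0.0000, -0.3636]
  T[2,:] = [-0.1667, -0.5000, +0.0000]
|λ(T)| sorted: 0.6557, 0.3455, 0.3455.
ρ(T) = max|λ| = 0.6557; 0.6557 < 1, so it converges for any x₀.

yes, ρ = 0.6557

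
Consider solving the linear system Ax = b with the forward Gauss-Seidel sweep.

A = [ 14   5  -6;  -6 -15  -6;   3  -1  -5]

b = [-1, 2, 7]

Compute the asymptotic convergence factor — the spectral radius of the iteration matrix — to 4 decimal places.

0.6468

Split A = D + L + U, D = diag(14, -15, -5).
T_GS = -(D+L)⁻¹U: row 0 first, T[0,1] = -(5)/(14) = -0.3571; later rows by forward substitution.
  T[0,:] = [+0.0000 -0.3571 +0.4286]
  T[1,:] = [+0.0000 +0.1429 -0.5714]
  T[2,:] = [+0.0000 -0.2429 +0.3714]
|λ(T)| sorted: 0.6468, 0.1325, 0.0000.
ρ = 0.6468; 0.6468 < 1: convergent.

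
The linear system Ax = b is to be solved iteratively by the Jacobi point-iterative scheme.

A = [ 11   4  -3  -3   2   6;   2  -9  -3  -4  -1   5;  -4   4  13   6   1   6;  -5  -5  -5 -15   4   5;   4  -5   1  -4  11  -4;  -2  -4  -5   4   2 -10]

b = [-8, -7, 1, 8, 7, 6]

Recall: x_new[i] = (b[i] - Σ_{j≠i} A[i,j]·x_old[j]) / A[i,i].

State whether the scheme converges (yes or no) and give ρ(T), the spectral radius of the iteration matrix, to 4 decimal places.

no, ρ = 1.1741

A = D + L + U where D = diag(11, -9, 13, -15, 11, -10).
T_J = -D⁻¹(L+U): T[0,5] = -(6)/(11) = -0.5455; T[0,0] = 0.
  T[0,:] = [+0.0000  -0.3636  +0.2727  +0.2727  -0.1818  -0.5455]
  T[1,:] = [+0.2222  +0.0000  -0.3333  -0.4444  -0.1111  +0.5556]
  T[2,:] = [+0.3077  -0.3077  +0.0000  -0.4615  -0.0769  -0.4615]
  T[3,:] = [-0.3333  -0.3333  -0.3333  +0.0000  +0.2667  +0.3333]
  T[4,:] = [-0.3636  +0.4545  -0.0909  +0.3636  +0.0000  +0.3636]
  T[5,:] = [-0.2000  -0.4000  -0.5000  +0.4000  +0.2000  +0.0000]
eigenvalue magnitudes: 1.1741, 0.5355, 0.5355, 0.4714, 0.4714, 0.1659.
ρ = 1.1741; 1.1741 > 1 ⇒ diverges.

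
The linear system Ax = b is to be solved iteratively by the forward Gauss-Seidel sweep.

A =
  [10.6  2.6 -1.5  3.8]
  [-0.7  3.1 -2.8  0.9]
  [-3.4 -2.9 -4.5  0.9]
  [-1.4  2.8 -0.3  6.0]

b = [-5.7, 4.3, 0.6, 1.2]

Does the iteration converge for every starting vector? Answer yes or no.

yes

Split A = D + L + U, D = diag(10.6, 3.1, -4.5, 6).
Gauss-Seidel: T = -(D+L)⁻¹U, row 0 first, T[0,3] = -(3.8)/(10.6) = -0.3585; later rows by forward substitution.
  T[0,:] = [+0.0000 -0.2453 +0.1415 -0.3585]
  T[1,:] = [+0.0000 -0.0554 +0.9352 -0.3713]
  T[2,:] = [+0.0000 +0.2210 -0.7096 +0.7101]
  T[3,:] = [+0.0000 -0.0203 -0.4389 +0.1251]
eigenvalue magnitudes: 0.6002, 0.1312, 0.1312, 0.0000.
spectral radius ρ = 0.6002; 0.6002 < 1, so it converges for any x₀.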